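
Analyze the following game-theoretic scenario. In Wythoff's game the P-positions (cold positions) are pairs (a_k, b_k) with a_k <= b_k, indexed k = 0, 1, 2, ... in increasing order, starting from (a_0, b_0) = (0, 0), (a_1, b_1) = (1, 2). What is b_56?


By Wythoff's theorem, a_k = floor(k * phi) and b_k = floor(k * phi^2) = a_k + k, where phi = (1 + sqrt(5))/2 is the golden ratio.
phi = (1 + sqrt(5))/2 = 1.618034
phi^2 = phi + 1 = 2.618034
k = 56
k * phi^2 = 56 * 2.618034 = 146.609903
b_56 = floor(k * phi^2) = 146 (check: a_56 + k = 90 + 56 = 146)

146


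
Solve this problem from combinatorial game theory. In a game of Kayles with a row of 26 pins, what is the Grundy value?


Kayles: a move removes 1 or 2 adjacent pins from a contiguous row.
Removing pins from a row of k leaves two independent rows (a, b) with a + b = k - 1 (one pin) or a + b = k - 2 (two pins); an end removal gives a = 0.
By Sprague-Grundy, G(k) = mex{ G(a) XOR G(b) } over all these splits. G(0) = 0.
G(1): splits (0,0):0^0=0 -> mex({0}) = 1
G(2): splits (0,1):0^1=1 (0,0):0^0=0 -> mex({0, 1}) = 2
G(3): splits (0,2):0^2=2 (1,1):1^1=0 (0,1):0^1=1 -> mex({0, 1, 2}) = 3
G(4): splits (0,3):0^3=3 (1,2):1^2=3 (0,2):0^2=2 (1,1):1^1=0 -> mex({0, 2, 3}) = 1
G(5): splits (0,4):0^1=1 (1,3):1^3=2 (2,2):2^2=0 (0,3):0^3=3 (1,2):1^2=3 -> mex({0, 1, 2, 3}) = 4
G(6) = mex({0, 1, 2, 4}) = 3
G(7) = mex({0, 1, 3, 4, 5}) = 2
G(8) = mex({0, 2, 3, 5, 6}) = 1
G(9) = mex({0, 1, 2, 3, 6, 7}) = 4
G(10) = mex({0, 1, 3, 4, 5, 7}) = 2
G(11) = mex({0, 1, 2, 3, 4, 5}) = 6
G(12) = mex({0, 1, 2, 3, 5, 6, 7}) = 4
G(13) = mex({0, 2, 3, 4, 6, 7}) = 1
G(14) = mex({0, 1, 4, 5, 6, 7}) = 2
G(15) = mex({0, 1, 2, 3, 4, 5, 6}) = 7
G(16) = mex({0, 2, 3, 5, 6, 7}) = 1
G(17) = mex({0, 1, 2, 3, 5, 6, 7}) = 4
G(18) = mex({0, 1, 2, 4, 5, 6}) = 3
G(19) = mex({0, 1, 3, 4, 5, 7}) = 2
G(20) = mex({0, 2, 3, 4, 5, 6, 7}) = 1
G(21) = mex({0, 1, 2, 3, 5, 6, 7}) = 4
G(22) = mex({0, 1, 2, 3, 4, 5, 7}) = 6
G(23) = mex({0, 1, 2, 3, 4, 5, 6}) = 7
G(24) = mex({0, 1, 2, 3, 5, 6, 7}) = 4
G(25) = mex({0, 2, 3, 4, 6, 7}) = 1
G(26) = mex({0, 1, 3, 4, 5, 6, 7}) = 2
Therefore G(26) = 2.

2


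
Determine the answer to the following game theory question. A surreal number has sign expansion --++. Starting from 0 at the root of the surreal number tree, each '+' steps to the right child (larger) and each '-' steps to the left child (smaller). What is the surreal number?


Sign expansion: --++
Rule: track bounds (lo, hi), initially (-inf, +inf). On '+', the current value becomes lo and we move to the simplest number in (value, hi): value + 1 if hi = +inf, otherwise the midpoint (value + hi)/2. On '-', the current value becomes hi and we move to value - 1 if lo = -inf, otherwise the midpoint (lo + value)/2.
Start at 0.
Step 1: sign = -, move left. Bounds: (-inf, 0). Value = -1
Step 2: sign = -, move left. Bounds: (-inf, -1). Value = -2
Step 3: sign = +, move right. Bounds: (-2, -1). Value = -3/2
Step 4: sign = +, move right. Bounds: (-3/2, -1). Value = -5/4
The surreal number with sign expansion --++ is -5/4.

-5/4


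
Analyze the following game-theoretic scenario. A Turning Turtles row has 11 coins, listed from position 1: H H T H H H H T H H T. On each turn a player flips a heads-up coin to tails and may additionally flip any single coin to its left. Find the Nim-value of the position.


Coins: H H T H H H H T H H T
Key fact: a single head at position k behaves exactly like a Nim heap of size k (turning it to T and optionally flipping a coin at j < k corresponds to moving the heap from k to j, or to 0), and heads combine as a disjunctive sum (two heads at the same place would cancel, matching j XOR j = 0). So the Nim-value is the XOR of the 1-indexed positions of the heads.
Face-up positions (1-indexed): [1, 2, 4, 5, 6, 7, 9, 10]
XOR 0 with 1: 0 XOR 1 = 1
XOR 1 with 2: 1 XOR 2 = 3
XOR 3 with 4: 3 XOR 4 = 7
XOR 7 with 5: 7 XOR 5 = 2
XOR 2 with 6: 2 XOR 6 = 4
XOR 4 with 7: 4 XOR 7 = 3
XOR 3 with 9: 3 XOR 9 = 10
XOR 10 with 10: 10 XOR 10 = 0
Nim-value = 0

0


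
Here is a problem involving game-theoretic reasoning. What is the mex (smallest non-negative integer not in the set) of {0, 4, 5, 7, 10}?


Set = {0, 4, 5, 7, 10}
0 is in the set.
1 is NOT in the set. This is the mex.
mex = 1

1


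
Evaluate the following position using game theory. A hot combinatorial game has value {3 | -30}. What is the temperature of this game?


The game is {3 | -30}, a switch {a | b} with numbers a > b.
Cooling {a | b} by t gives {a - t | b + t}, which stops being hot when a - t = b + t, i.e. at t = (a - b)/2. So the temperature of a switch is (a - b)/2.
Temperature = (Left option - Right option) / 2
= (3 - (-30)) / 2
= 33 / 2
= 33/2

33/2


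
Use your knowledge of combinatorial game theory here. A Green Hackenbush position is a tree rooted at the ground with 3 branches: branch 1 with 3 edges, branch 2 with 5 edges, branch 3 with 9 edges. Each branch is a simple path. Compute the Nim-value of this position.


The tree has 3 branches from the ground vertex.
In Green Hackenbush, the Nim-value of a simple path of length k is k.
Branch 1: length 3, Nim-value = 3
Branch 2: length 5, Nim-value = 5
Branch 3: length 9, Nim-value = 9
Total Nim-value = XOR of all branch values:
0 XOR 3 = 3
3 XOR 5 = 6
6 XOR 9 = 15
Nim-value of the tree = 15

15


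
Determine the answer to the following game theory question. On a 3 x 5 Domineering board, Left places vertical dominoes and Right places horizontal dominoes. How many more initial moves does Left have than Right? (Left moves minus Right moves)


Board is 3 x 5 (rows x cols).
Left (vertical) placements: (rows-1) * cols = 2 * 5 = 10
Right (horizontal) placements: rows * (cols-1) = 3 * 4 = 12
Advantage = Left - Right = 10 - 12 = -2

-2


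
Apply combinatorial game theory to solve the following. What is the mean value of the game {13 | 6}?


Game = {13 | 6}, a switch {a | b} with numbers a > b.
Its thermograph has left wall a - t and right wall b + t, which meet at t = (a - b)/2, where both equal (a + b)/2. So the mast (mean value) is at (a + b)/2.
Mean = (13 + (6))/2 = 19/2 = 19/2

19/2


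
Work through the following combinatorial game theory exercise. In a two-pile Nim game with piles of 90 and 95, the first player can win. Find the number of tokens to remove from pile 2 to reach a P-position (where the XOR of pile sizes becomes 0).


Piles: 90 and 95
Current XOR: 90 XOR 95 = 5 (non-zero, so this is an N-position).
To make the XOR zero, we need to find a move that balances the piles.
For pile 2 (size 95): target = 95 XOR 5 = 90
We reduce pile 2 from 95 to 90.
Tokens removed: 95 - 90 = 5
Verification: 90 XOR 90 = 0

5


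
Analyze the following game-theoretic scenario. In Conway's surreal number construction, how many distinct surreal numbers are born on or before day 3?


Day 0: {|} = 0 is born. Count = 1.
Day n: the number of surreal numbers born by day n is 2^(n+1) - 1.
By day 0: 2^1 - 1 = 1
By day 1: 2^2 - 1 = 3
By day 2: 2^3 - 1 = 7
By day 3: 2^4 - 1 = 15
By day 3: 15 surreal numbers.

15


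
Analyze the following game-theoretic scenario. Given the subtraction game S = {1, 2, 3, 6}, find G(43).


The subtraction set is S = {1, 2, 3, 6}.
G(k) = mex{ G(k - s) : s in S, s <= k }. We compute iteratively: G(0) = 0.
G(1) = mex({0}) = 1
G(2) = mex({0, 1}) = 2
G(3) = mex({0, 1, 2}) = 3
G(4) = mex({1, 2, 3}) = 0
G(5) = mex({0, 2, 3}) = 1
G(6) = mex({0, 1, 3}) = 2
G(7) = mex({0, 1, 2}) = 3
G(8) = mex({1, 2, 3}) = 0
G(9) = mex({0, 2, 3}) = 1
Observe that G(4)..G(9) = 0, 1, 2, 3, 0, 1 repeats G(0)..G(5) = 0, 1, 2, 3, 0, 1.
For k >= max(S) = 6, G(k) is determined by the previous 6 values G(k-6)..G(k-1); a window of 6 consecutive values has recurred shifted by 4, so by induction G(k + 4) = G(k) for all k >= 0: the sequence is periodic from the start with period 4.
One period: G(0..3) = 0, 1, 2, 3.
43 mod 4 = 3, so G(43) = G(3) = 3.

3


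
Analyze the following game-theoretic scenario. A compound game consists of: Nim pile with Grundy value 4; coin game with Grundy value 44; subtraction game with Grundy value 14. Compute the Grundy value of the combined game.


By the Sprague-Grundy theorem, the Grundy value of a sum of games is the XOR of individual Grundy values.
Nim pile: Grundy value = 4. Running XOR: 0 XOR 4 = 4
coin game: Grundy value = 44. Running XOR: 4 XOR 44 = 40
subtraction game: Grundy value = 14. Running XOR: 40 XOR 14 = 38
The combined Grundy value is 38.

38


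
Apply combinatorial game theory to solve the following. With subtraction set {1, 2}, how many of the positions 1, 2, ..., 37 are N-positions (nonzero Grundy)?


Subtraction set S = {1, 2}, so G(n) = n mod 3.
G(n) = 0 when n is a multiple of 3.
Multiples of 3 in [1, 37]: 12
N-positions (nonzero Grundy) = 37 - 12 = 25

25


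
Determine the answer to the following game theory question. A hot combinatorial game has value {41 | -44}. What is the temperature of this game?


The game is {41 | -44}, a switch {a | b} with numbers a > b.
Cooling {a | b} by t gives {a - t | b + t}, which stops being hot when a - t = b + t, i.e. at t = (a - b)/2. So the temperature of a switch is (a - b)/2.
Temperature = (Left option - Right option) / 2
= (41 - (-44)) / 2
= 85 / 2
= 85/2

85/2


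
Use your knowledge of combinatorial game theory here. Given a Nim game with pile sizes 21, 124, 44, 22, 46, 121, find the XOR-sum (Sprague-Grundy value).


We need the XOR (exclusive or) of all pile sizes.
After XOR-ing pile 1 (size 21): 0 XOR 21 = 21
After XOR-ing pile 2 (size 124): 21 XOR 124 = 105
After XOR-ing pile 3 (size 44): 105 XOR 44 = 69
After XOR-ing pile 4 (size 22): 69 XOR 22 = 83
After XOR-ing pile 5 (size 46): 83 XOR 46 = 125
After XOR-ing pile 6 (size 121): 125 XOR 121 = 4
The Nim-value of this position is 4.

4


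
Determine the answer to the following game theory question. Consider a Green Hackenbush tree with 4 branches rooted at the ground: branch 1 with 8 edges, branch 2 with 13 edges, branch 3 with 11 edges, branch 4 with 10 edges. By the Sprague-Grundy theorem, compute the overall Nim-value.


The tree has 4 branches from the ground vertex.
In Green Hackenbush, the Nim-value of a simple path of length k is k.
Branch 1: length 8, Nim-value = 8
Branch 2: length 13, Nim-value = 13
Branch 3: length 11, Nim-value = 11
Branch 4: length 10, Nim-value = 10
Total Nim-value = XOR of all branch values:
0 XOR 8 = 8
8 XOR 13 = 5
5 XOR 11 = 14
14 XOR 10 = 4
Nim-value of the tree = 4

4


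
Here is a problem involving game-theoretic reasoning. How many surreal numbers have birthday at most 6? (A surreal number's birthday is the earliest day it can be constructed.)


Day 0: {|} = 0 is born. Count = 1.
Day n: the number of surreal numbers born by day n is 2^(n+1) - 1.
By day 0: 2^1 - 1 = 1
By day 1: 2^2 - 1 = 3
By day 2: 2^3 - 1 = 7
By day 3: 2^4 - 1 = 15
By day 4: 2^5 - 1 = 31
By day 5: 2^6 - 1 = 63
By day 6: 2^7 - 1 = 127
By day 6: 127 surreal numbers.

127


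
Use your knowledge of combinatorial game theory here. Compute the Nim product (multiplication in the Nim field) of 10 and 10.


Nim multiplication is bilinear over XOR: (u XOR v) * w = (u*w) XOR (v*w).
So we split each operand into its bit components and XOR the pairwise Nim products.
10 = 2 + 8 (as XOR of powers of 2).
10 = 2 + 8 (as XOR of powers of 2).
Using the standard Nim-product table on single bits:
  2*2 = 3,   2*4 = 8,   2*8 = 12,
  4*4 = 6,   4*8 = 11,  8*8 = 13,
and  1*x = x (identity), k*l = l*k (commutative).
Pairwise Nim products:
  2 * 2 = 3
  2 * 8 = 12
  8 * 2 = 12
  8 * 8 = 13
XOR them: 3 XOR 12 XOR 12 XOR 13 = 14.
Result: 10 * 10 = 14 (in Nim).

14


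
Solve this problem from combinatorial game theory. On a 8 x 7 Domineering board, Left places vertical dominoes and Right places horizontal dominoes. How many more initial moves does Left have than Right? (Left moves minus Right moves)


Board is 8 x 7 (rows x cols).
Left (vertical) placements: (rows-1) * cols = 7 * 7 = 49
Right (horizontal) placements: rows * (cols-1) = 8 * 6 = 48
Advantage = Left - Right = 49 - 48 = 1

1


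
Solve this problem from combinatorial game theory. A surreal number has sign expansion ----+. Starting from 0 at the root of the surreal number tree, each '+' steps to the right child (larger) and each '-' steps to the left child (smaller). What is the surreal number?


Sign expansion: ----+
Rule: track bounds (lo, hi), initially (-inf, +inf). On '+', the current value becomes lo and we move to the simplest number in (value, hi): value + 1 if hi = +inf, otherwise the midpoint (value + hi)/2. On '-', the current value becomes hi and we move to value - 1 if lo = -inf, otherwise the midpoint (lo + value)/2.
Start at 0.
Step 1: sign = -, move left. Bounds: (-inf, 0). Value = -1
Step 2: sign = -, move left. Bounds: (-inf, -1). Value = -2
Step 3: sign = -, move left. Bounds: (-inf, -2). Value = -3
Step 4: sign = -, move left. Bounds: (-inf, -3). Value = -4
Step 5: sign = +, move right. Bounds: (-4, -3). Value = -7/2
The surreal number with sign expansion ----+ is -7/2.

-7/2


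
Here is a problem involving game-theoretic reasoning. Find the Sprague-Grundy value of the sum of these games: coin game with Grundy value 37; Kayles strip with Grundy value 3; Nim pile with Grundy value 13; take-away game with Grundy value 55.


By the Sprague-Grundy theorem, the Grundy value of a sum of games is the XOR of individual Grundy values.
coin game: Grundy value = 37. Running XOR: 0 XOR 37 = 37
Kayles strip: Grundy value = 3. Running XOR: 37 XOR 3 = 38
Nim pile: Grundy value = 13. Running XOR: 38 XOR 13 = 43
take-away game: Grundy value = 55. Running XOR: 43 XOR 55 = 28
The combined Grundy value is 28.

28


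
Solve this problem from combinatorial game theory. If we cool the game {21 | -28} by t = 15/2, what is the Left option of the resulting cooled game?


Original game: {21 | -28} (a switch {a | b} with a > b).
Cooling by t (for t below the temperature (a - b)/2 = 49/2) taxes each move by t: {a | b} cooled by t is {a - t | b + t}.
Cooling amount: t = 15/2
Cooled Left option: 21 - 15/2 = 27/2
Cooled Right option: -28 + 15/2 = -41/2
Cooled game: {27/2 | -41/2}
Left option = 27/2

27/2


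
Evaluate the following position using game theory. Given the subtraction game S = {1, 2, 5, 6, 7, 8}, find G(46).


The subtraction set is S = {1, 2, 5, 6, 7, 8}.
G(k) = mex{ G(k - s) : s in S, s <= k }. We compute iteratively: G(0) = 0.
G(1) = mex({0}) = 1
G(2) = mex({0, 1}) = 2
G(3) = mex({1, 2}) = 0
G(4) = mex({0, 2}) = 1
G(5) = mex({0, 1}) = 2
G(6) = mex({0, 1, 2}) = 3
G(7) = mex({0, 1, 2, 3}) = 4
G(8) = mex({0, 1, 2, 3, 4}) = 5
G(9) = mex({0, 1, 2, 4, 5}) = 3
G(10) = mex({0, 1, 2, 3, 5}) = 4
G(11) = mex({0, 1, 2, 3, 4}) = 5
G(12) = mex({1, 2, 3, 4, 5}) = 0
G(13) = mex({0, 2, 3, 4, 5}) = 1
G(14) = mex({0, 1, 3, 4, 5}) = 2
G(15) = mex({1, 2, 3, 4, 5}) = 0
G(16) = mex({0, 2, 3, 4, 5}) = 1
G(17) = mex({0, 1, 3, 4, 5}) = 2
G(18) = mex({0, 1, 2, 4, 5}) = 3
G(19) = mex({0, 1, 2, 3, 5}) = 4
Observe that G(12)..G(19) = 0, 1, 2, 0, 1, 2, 3, 4 repeats G(0)..G(7) = 0, 1, 2, 0, 1, 2, 3, 4.
For k >= max(S) = 8, G(k) is determined by the previous 8 values G(k-8)..G(k-1); a window of 8 consecutive values has recurred shifted by 12, so by induction G(k + 12) = G(k) for all k >= 0: the sequence is periodic from the start with period 12.
One period: G(0..11) = 0, 1, 2, 0, 1, 2, 3, 4, 5, 3, 4, 5.
46 mod 12 = 10, so G(46) = G(10) = 4.

4


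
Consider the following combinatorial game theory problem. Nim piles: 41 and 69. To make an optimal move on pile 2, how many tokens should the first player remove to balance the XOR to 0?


Piles: 41 and 69
Current XOR: 41 XOR 69 = 108 (non-zero, so this is an N-position).
To make the XOR zero, we need to find a move that balances the piles.
For pile 2 (size 69): target = 69 XOR 108 = 41
We reduce pile 2 from 69 to 41.
Tokens removed: 69 - 41 = 28
Verification: 41 XOR 41 = 0

28


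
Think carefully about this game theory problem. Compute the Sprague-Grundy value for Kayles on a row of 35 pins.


Kayles: a move removes 1 or 2 adjacent pins from a contiguous row.
Removing pins from a row of k leaves two independent rows (a, b) with a + b = k - 1 (one pin) or a + b = k - 2 (two pins); an end removal gives a = 0.
By Sprague-Grundy, G(k) = mex{ G(a) XOR G(b) } over all these splits. G(0) = 0.
G(1): splits (0,0):0^0=0 -> mex({0}) = 1
G(2): splits (0,1):0^1=1 (0,0):0^0=0 -> mex({0, 1}) = 2
G(3): splits (0,2):0^2=2 (1,1):1^1=0 (0,1):0^1=1 -> mex({0, 1, 2}) = 3
G(4): splits (0,3):0^3=3 (1,2):1^2=3 (0,2):0^2=2 (1,1):1^1=0 -> mex({0, 2, 3}) = 1
G(5): splits (0,4):0^1=1 (1,3):1^3=2 (2,2):2^2=0 (0,3):0^3=3 (1,2):1^2=3 -> mex({0, 1, 2, 3}) = 4
G(6) = mex({0, 1, 2, 4}) = 3
G(7) = mex({0, 1, 3, 4, 5}) = 2
G(8) = mex({0, 2, 3, 5, 6}) = 1
G(9) = mex({0, 1, 2, 3, 6, 7}) = 4
G(10) = mex({0, 1, 3, 4, 5, 7}) = 2
G(11) = mex({0, 1, 2, 3, 4, 5}) = 6
G(12) = mex({0, 1, 2, 3, 5, 6, 7}) = 4
G(13) = mex({0, 2, 3, 4, 6, 7}) = 1
G(14) = mex({0, 1, 4, 5, 6, 7}) = 2
G(15) = mex({0, 1, 2, 3, 4, 5, 6}) = 7
G(16) = mex({0, 2, 3, 5, 6, 7}) = 1
G(17) = mex({0, 1, 2, 3, 5, 6, 7}) = 4
G(18) = mex({0, 1, 2, 4, 5, 6}) = 3
G(19) = mex({0, 1, 3, 4, 5, 7}) = 2
G(20) = mex({0, 2, 3, 4, 5, 6, 7}) = 1
G(21) = mex({0, 1, 2, 3, 5, 6, 7}) = 4
G(22) = mex({0, 1, 2, 3, 4, 5, 7}) = 6
G(23) = mex({0, 1, 2, 3, 4, 5, 6}) = 7
G(24) = mex({0, 1, 2, 3, 5, 6, 7}) = 4
G(25) = mex({0, 2, 3, 4, 6, 7}) = 1
G(26) = mex({0, 1, 3, 4, 5, 6, 7}) = 2
G(27) = mex({0, 1, 2, 3, 4, 5, 6, 7}) = 8
G(28) = mex({0, 1, 2, 3, 4, 6, 7, 8}) = 5
G(29) = mex({0, 1, 2, 3, 5, 6, 7, 8, 9}) = 4
G(30) = mex({0, 1, 2, 3, 4, 5, 6, 9, 10}) = 7
G(31) = mex({0, 1, 3, 4, 5, 7, 10, 11}) = 2
G(32) = mex({0, 2, 3, 4, 5, 6, 7, 9, 11}) = 1
G(33) = mex({0, 1, 2, 3, 4, 5, 6, 7, 9, 12}) = 8
G(34) = mex({0, 1, 2, 3, 4, 5, 7, 8, 11, 12}) = 6
G(35) = mex({0, 1, 2, 3, 4, 5, 6, 8, 9, 10, 11}) = 7
Therefore G(35) = 7.

7


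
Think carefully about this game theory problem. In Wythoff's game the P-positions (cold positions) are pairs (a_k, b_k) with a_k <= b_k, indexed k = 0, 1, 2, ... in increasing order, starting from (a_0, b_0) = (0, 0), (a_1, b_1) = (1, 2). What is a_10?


By Wythoff's theorem, a_k = floor(k * phi) and b_k = floor(k * phi^2) = a_k + k, where phi = (1 + sqrt(5))/2 is the golden ratio.
phi = (1 + sqrt(5))/2 = 1.618034
k = 10
k * phi = 10 * 1.618034 = 16.180340
a_10 = floor(k * phi) = 16

16


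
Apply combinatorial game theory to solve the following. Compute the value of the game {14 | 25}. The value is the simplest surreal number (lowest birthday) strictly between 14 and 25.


Left options: {14}, max = 14
Right options: {25}, min = 25
All options are numbers and max(Left) < min(Right), so by the simplicity theorem the value is the simplest (earliest-born) number strictly between 14 and 25.
Integers 15 through 24 all lie strictly between 14 and 25.
Among integers, the simplest (lowest birthday = smallest |n|; 0 is born on day 0, +-n on day n) is 15.
No non-integer in the interval can be simpler: if x is a non-integer in the interval, then floor(x) or ceil(x) also lies in the interval (the interval contains an integer), and both are proper prefixes of x's sign expansion, i.e. born earlier. So the game value is 15.
Game value = 15

15


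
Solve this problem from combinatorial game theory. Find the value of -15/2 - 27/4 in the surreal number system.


x = -15/2, y = 27/4
Converting to common denominator: 4
x = -30/4, y = 27/4
x - y = -15/2 - 27/4 = -57/4

-57/4


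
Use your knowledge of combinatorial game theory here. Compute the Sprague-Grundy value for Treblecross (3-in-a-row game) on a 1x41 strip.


Treblecross: place X on empty cells; 3-in-a-row wins.
Playing within two cells of an existing X lets the opponent win at once, so sensible play treats the cells i-2..i+2 around each X as dead. The player left with no safe cell loses, so this is a normal-play take-away game on strips of safe cells.
Placing X at cell i (0-indexed) of a strip of k safe cells leaves independent strips of sizes max(0, i-2) and max(0, k-i-3). Hence G(k) = mex{ G(max(0,i-2)) XOR G(max(0,k-i-3)) : 0 <= i < k }, with G(0) = 0.
G(1): splits (0,0):0^0=0 -> mex({0}) = 1
G(2): splits (0,0):0^0=0 -> mex({0}) = 1
G(3): splits (0,0):0^0=0 -> mex({0}) = 1
G(4): splits (0,1):0^1=1 (0,0):0^0=0 -> mex({0, 1}) = 2
G(5): splits (0,2):0^1=1 (0,1):0^1=1 (0,0):0^0=0 -> mex({0, 1}) = 2
G(6) = mex({1}) = 0
G(7) = mex({0, 1, 2}) = 3
G(8) = mex({0, 1, 2}) = 3
G(9) = mex({0, 2}) = 1
G(10) = mex({0, 2, 3}) = 1
G(11) = mex({0, 3}) = 1
G(12) = mex({1, 3}) = 0
G(13) = mex({0, 1, 2, 3}) = 4
G(14) = mex({0, 1, 2}) = 3
G(15) = mex({0, 1, 2}) = 3
G(16) = mex({0, 1, 2, 4}) = 3
G(17) = mex({0, 1, 3, 4}) = 2
G(18) = mex({0, 1, 3, 4}) = 2
G(19) = mex({0, 1, 3, 5}) = 2
G(20) = mex({0, 1, 2, 3, 5}) = 4
G(21) = mex({0, 1, 2, 3, 5}) = 4
G(22) = mex({1, 2, 6}) = 0
G(23) = mex({0, 1, 2, 3, 4, 6}) = 5
G(24) = mex({0, 1, 2, 3, 4}) = 5
G(25) = mex({0, 1, 3, 4, 7}) = 2
G(26) = mex({0, 1, 3, 4, 5, 7}) = 2
G(27) = mex({0, 1, 3, 5}) = 2
G(28) = mex({0, 1, 2, 5}) = 3
G(29) = mex({0, 1, 2, 4, 5, 6}) = 3
G(30) = mex({1, 2, 4, 6}) = 0
G(31) = mex({0, 1, 2, 3, 4, 6}) = 5
G(32) = mex({1, 2, 3, 4, 7}) = 0
G(33) = mex({0, 3, 7}) = 1
G(34) = mex({0, 2, 3, 5, 7}) = 1
G(35) = mex({0, 2, 3, 5, 6}) = 1
G(36) = mex({0, 1, 2, 5, 6}) = 3
G(37) = mex({0, 1, 2, 4, 5, 6}) = 3
G(38) = mex({0, 1, 2, 4}) = 3
G(39) = mex({0, 1, 2, 3, 4, 7}) = 5
G(40) = mex({0, 1, 2, 3, 4, 5, 7}) = 6
G(41) = mex({0, 1, 2, 3, 5, 7}) = 4
Therefore G(41) = 4.

4


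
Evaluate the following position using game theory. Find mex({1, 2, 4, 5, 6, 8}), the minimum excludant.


Set = {1, 2, 4, 5, 6, 8}
0 is NOT in the set. This is the mex.
mex = 0

0


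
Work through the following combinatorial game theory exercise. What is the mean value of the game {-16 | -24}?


Game = {-16 | -24}, a switch {a | b} with numbers a > b.
Its thermograph has left wall a - t and right wall b + t, which meet at t = (a - b)/2, where both equal (a + b)/2. So the mast (mean value) is at (a + b)/2.
Mean = (-16 + (-24))/2 = -40/2 = -20

-20


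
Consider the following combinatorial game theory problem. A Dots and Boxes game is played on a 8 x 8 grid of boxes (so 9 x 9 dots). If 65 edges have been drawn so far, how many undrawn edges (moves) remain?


Grid: 8 x 8 boxes, i.e. 9 rows and 9 columns of dots.
Horizontal edges: (rows + 1) * cols = 9 * 8 = 72
Vertical edges: rows * (cols + 1) = 8 * 9 = 72
Total edges: 72 + 72 = 144
Edges drawn: 65
Remaining: 144 - 65 = 79

79


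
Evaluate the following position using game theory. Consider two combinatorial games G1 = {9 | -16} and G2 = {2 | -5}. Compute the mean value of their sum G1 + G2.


G1 = {9 | -16}, G2 = {2 | -5}
Each is a switch {a | b} with numbers a > b; its mean value is (a + b)/2, and mean value is additive over game sums: m(G1 + G2) = m(G1) + m(G2).
Mean of G1 = (9 + (-16))/2 = -7/2 = -7/2
Mean of G2 = (2 + (-5))/2 = -3/2 = -3/2
Mean of G1 + G2 = -7/2 + -3/2 = -5

-5


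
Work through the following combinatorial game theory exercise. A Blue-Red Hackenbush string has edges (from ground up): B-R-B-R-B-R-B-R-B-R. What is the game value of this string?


Edges (from ground): B-R-B-R-B-R-B-R-B-R
By Berlekamp's sign-expansion rule, a Blue-Red Hackenbush stalk has the value of the surreal number whose sign sequence is the edge sequence with B -> + and R -> -.
Sign sequence: +-+-+-+-+-
Trace the sign expansion in the surreal number tree, starting from 0:
Edge 1: B (sign +) -> bounds (0, +inf), value = 1
Edge 2: R (sign -) -> bounds (0, 1), value = 1/2
Edge 3: B (sign +) -> bounds (1/2, 1), value = 3/4
Edge 4: R (sign -) -> bounds (1/2, 3/4), value = 5/8
Edge 5: B (sign +) -> bounds (5/8, 3/4), value = 11/16
Edge 6: R (sign -) -> bounds (5/8, 11/16), value = 21/32
Edge 7: B (sign +) -> bounds (21/32, 11/16), value = 43/64
Edge 8: R (sign -) -> bounds (21/32, 43/64), value = 85/128
Edge 9: B (sign +) -> bounds (85/128, 43/64), value = 171/256
Edge 10: R (sign -) -> bounds (85/128, 171/256), value = 341/512
Game value = 341/512

341/512


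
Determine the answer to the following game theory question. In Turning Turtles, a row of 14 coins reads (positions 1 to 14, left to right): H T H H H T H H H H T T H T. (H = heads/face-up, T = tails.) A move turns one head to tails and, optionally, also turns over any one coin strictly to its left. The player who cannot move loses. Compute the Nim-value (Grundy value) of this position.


Coins: H T H H H T H H H H T T H T
Key fact: a single head at position k behaves exactly like a Nim heap of size k (turning it to T and optionally flipping a coin at j < k corresponds to moving the heap from k to j, or to 0), and heads combine as a disjunctive sum (two heads at the same place would cancel, matching j XOR j = 0). So the Nim-value is the XOR of the 1-indexed positions of the heads.
Face-up positions (1-indexed): [1, 3, 4, 5, 7, 8, 9, 10, 13]
XOR 0 with 1: 0 XOR 1 = 1
XOR 1 with 3: 1 XOR 3 = 2
XOR 2 with 4: 2 XOR 4 = 6
XOR 6 with 5: 6 XOR 5 = 3
XOR 3 with 7: 3 XOR 7 = 4
XOR 4 with 8: 4 XOR 8 = 12
XOR 12 with 9: 12 XOR 9 = 5
XOR 5 with 10: 5 XOR 10 = 15
XOR 15 with 13: 15 XOR 13 = 2
Nim-value = 2

2


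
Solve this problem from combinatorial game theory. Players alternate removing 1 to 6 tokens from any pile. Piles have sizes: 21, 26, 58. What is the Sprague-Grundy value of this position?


Subtraction set: {1, 2, 3, 4, 5, 6}
For this subtraction set, G(n) = n mod 7 (period = max + 1 = 7).
Pile 1 (size 21): G(21) = 21 mod 7 = 0
Pile 2 (size 26): G(26) = 26 mod 7 = 5
Pile 3 (size 58): G(58) = 58 mod 7 = 2
Total Grundy value = XOR of all: 0 XOR 5 XOR 2 = 7

7


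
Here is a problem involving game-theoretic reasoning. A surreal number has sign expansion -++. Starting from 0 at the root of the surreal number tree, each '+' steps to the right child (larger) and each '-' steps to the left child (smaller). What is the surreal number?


Sign expansion: -++
Rule: track bounds (lo, hi), initially (-inf, +inf). On '+', the current value becomes lo and we move to the simplest number in (value, hi): value + 1 if hi = +inf, otherwise the midpoint (value + hi)/2. On '-', the current value becomes hi and we move to value - 1 if lo = -inf, otherwise the midpoint (lo + value)/2.
Start at 0.
Step 1: sign = -, move left. Bounds: (-inf, 0). Value = -1
Step 2: sign = +, move right. Bounds: (-1, 0). Value = -1/2
Step 3: sign = +, move right. Bounds: (-1/2, 0). Value = -1/4
The surreal number with sign expansion -++ is -1/4.

-1/4


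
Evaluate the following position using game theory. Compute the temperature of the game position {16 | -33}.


The game is {16 | -33}, a switch {a | b} with numbers a > b.
Cooling {a | b} by t gives {a - t | b + t}, which stops being hot when a - t = b + t, i.e. at t = (a - b)/2. So the temperature of a switch is (a - b)/2.
Temperature = (Left option - Right option) / 2
= (16 - (-33)) / 2
= 49 / 2
= 49/2

49/2


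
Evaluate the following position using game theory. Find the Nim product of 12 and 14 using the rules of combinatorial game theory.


Nim multiplication is bilinear over XOR: (u XOR v) * w = (u*w) XOR (v*w).
So we split each operand into its bit components and XOR the pairwise Nim products.
12 = 4 + 8 (as XOR of powers of 2).
14 = 2 + 4 + 8 (as XOR of powers of 2).
Using the standard Nim-product table on single bits:
  2*2 = 3,   2*4 = 8,   2*8 = 12,
  4*4 = 6,   4*8 = 11,  8*8 = 13,
and  1*x = x (identity), k*l = l*k (commutative).
Pairwise Nim products:
  4 * 2 = 8
  4 * 4 = 6
  4 * 8 = 11
  8 * 2 = 12
  8 * 4 = 11
  8 * 8 = 13
XOR them: 8 XOR 6 XOR 11 XOR 12 XOR 11 XOR 13 = 15.
Result: 12 * 14 = 15 (in Nim).

15


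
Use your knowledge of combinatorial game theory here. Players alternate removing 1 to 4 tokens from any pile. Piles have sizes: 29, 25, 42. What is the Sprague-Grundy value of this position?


Subtraction set: {1, 2, 3, 4}
For this subtraction set, G(n) = n mod 5 (period = max + 1 = 5).
Pile 1 (size 29): G(29) = 29 mod 5 = 4
Pile 2 (size 25): G(25) = 25 mod 5 = 0
Pile 3 (size 42): G(42) = 42 mod 5 = 2
Total Grundy value = XOR of all: 4 XOR 0 XOR 2 = 6

6


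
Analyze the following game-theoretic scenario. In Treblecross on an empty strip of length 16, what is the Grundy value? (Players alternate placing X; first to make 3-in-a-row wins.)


Treblecross: place X on empty cells; 3-in-a-row wins.
Playing within two cells of an existing X lets the opponent win at once, so sensible play treats the cells i-2..i+2 around each X as dead. The player left with no safe cell loses, so this is a normal-play take-away game on strips of safe cells.
Placing X at cell i (0-indexed) of a strip of k safe cells leaves independent strips of sizes max(0, i-2) and max(0, k-i-3). Hence G(k) = mex{ G(max(0,i-2)) XOR G(max(0,k-i-3)) : 0 <= i < k }, with G(0) = 0.
G(1): splits (0,0):0^0=0 -> mex({0}) = 1
G(2): splits (0,0):0^0=0 -> mex({0}) = 1
G(3): splits (0,0):0^0=0 -> mex({0}) = 1
G(4): splits (0,1):0^1=1 (0,0):0^0=0 -> mex({0, 1}) = 2
G(5): splits (0,2):0^1=1 (0,1):0^1=1 (0,0):0^0=0 -> mex({0, 1}) = 2
G(6) = mex({1}) = 0
G(7) = mex({0, 1, 2}) = 3
G(8) = mex({0, 1, 2}) = 3
G(9) = mex({0, 2}) = 1
G(10) = mex({0, 2, 3}) = 1
G(11) = mex({0, 3}) = 1
G(12) = mex({1, 3}) = 0
G(13) = mex({0, 1, 2, 3}) = 4
G(14) = mex({0, 1, 2}) = 3
G(15) = mex({0, 1, 2}) = 3
G(16) = mex({0, 1, 2, 4}) = 3
Therefore G(16) = 3.

3


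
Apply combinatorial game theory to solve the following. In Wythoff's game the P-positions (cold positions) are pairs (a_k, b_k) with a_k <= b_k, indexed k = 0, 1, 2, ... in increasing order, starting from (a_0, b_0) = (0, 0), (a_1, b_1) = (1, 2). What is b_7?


By Wythoff's theorem, a_k = floor(k * phi) and b_k = floor(k * phi^2) = a_k + k, where phi = (1 + sqrt(5))/2 is the golden ratio.
phi = (1 + sqrt(5))/2 = 1.618034
phi^2 = phi + 1 = 2.618034
k = 7
k * phi^2 = 7 * 2.618034 = 18.326238
b_7 = floor(k * phi^2) = 18 (check: a_7 + k = 11 + 7 = 18)

18


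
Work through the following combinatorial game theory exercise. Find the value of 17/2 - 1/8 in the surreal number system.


x = 17/2, y = 1/8
Converting to common denominator: 8
x = 68/8, y = 1/8
x - y = 17/2 - 1/8 = 67/8

67/8


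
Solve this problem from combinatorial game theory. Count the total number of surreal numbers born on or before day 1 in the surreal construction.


Day 0: {|} = 0 is born. Count = 1.
Day n: the number of surreal numbers born by day n is 2^(n+1) - 1.
By day 0: 2^1 - 1 = 1
By day 1: 2^2 - 1 = 3
By day 1: 3 surreal numbers.

3


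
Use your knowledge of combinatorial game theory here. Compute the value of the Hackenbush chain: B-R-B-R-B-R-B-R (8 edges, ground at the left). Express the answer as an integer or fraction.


Edges (from ground): B-R-B-R-B-R-B-R
By Berlekamp's sign-expansion rule, a Blue-Red Hackenbush stalk has the value of the surreal number whose sign sequence is the edge sequence with B -> + and R -> -.
Sign sequence: +-+-+-+-
Trace the sign expansion in the surreal number tree, starting from 0:
Edge 1: B (sign +) -> bounds (0, +inf), value = 1
Edge 2: R (sign -) -> bounds (0, 1), value = 1/2
Edge 3: B (sign +) -> bounds (1/2, 1), value = 3/4
Edge 4: R (sign -) -> bounds (1/2, 3/4), value = 5/8
Edge 5: B (sign +) -> bounds (5/8, 3/4), value = 11/16
Edge 6: R (sign -) -> bounds (5/8, 11/16), value = 21/32
Edge 7: B (sign +) -> bounds (21/32, 11/16), value = 43/64
Edge 8: R (sign -) -> bounds (21/32, 43/64), value = 85/128
Game value = 85/128

85/128


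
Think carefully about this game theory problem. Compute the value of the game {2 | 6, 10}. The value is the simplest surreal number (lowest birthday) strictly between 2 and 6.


Left options: {2}, max = 2
Right options: {6, 10}, min = 6
All options are numbers and max(Left) < min(Right), so by the simplicity theorem the value is the simplest (earliest-born) number strictly between 2 and 6.
Integers 3 through 5 all lie strictly between 2 and 6.
Among integers, the simplest (lowest birthday = smallest |n|; 0 is born on day 0, +-n on day n) is 3.
No non-integer in the interval can be simpler: if x is a non-integer in the interval, then floor(x) or ceil(x) also lies in the interval (the interval contains an integer), and both are proper prefixes of x's sign expansion, i.e. born earlier. So the game value is 3.
Game value = 3

3


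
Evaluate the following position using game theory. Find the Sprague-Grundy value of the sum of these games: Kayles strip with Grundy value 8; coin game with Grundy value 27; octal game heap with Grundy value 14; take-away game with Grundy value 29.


By the Sprague-Grundy theorem, the Grundy value of a sum of games is the XOR of individual Grundy values.
Kayles strip: Grundy value = 8. Running XOR: 0 XOR 8 = 8
coin game: Grundy value = 27. Running XOR: 8 XOR 27 = 19
octal game heap: Grundy value = 14. Running XOR: 19 XOR 14 = 29
take-away game: Grundy value = 29. Running XOR: 29 XOR 29 = 0
The combined Grundy value is 0.

0


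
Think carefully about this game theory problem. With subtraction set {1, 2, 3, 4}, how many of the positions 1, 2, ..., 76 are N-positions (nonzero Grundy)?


Subtraction set S = {1, 2, 3, 4}, so G(n) = n mod 5.
G(n) = 0 when n is a multiple of 5.
Multiples of 5 in [1, 76]: 15
N-positions (nonzero Grundy) = 76 - 15 = 61

61


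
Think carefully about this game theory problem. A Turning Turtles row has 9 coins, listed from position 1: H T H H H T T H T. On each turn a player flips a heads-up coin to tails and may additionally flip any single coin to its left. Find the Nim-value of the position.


Coins: H T H H H T T H T
Key fact: a single head at position k behaves exactly like a Nim heap of size k (turning it to T and optionally flipping a coin at j < k corresponds to moving the heap from k to j, or to 0), and heads combine as a disjunctive sum (two heads at the same place would cancel, matching j XOR j = 0). So the Nim-value is the XOR of the 1-indexed positions of the heads.
Face-up positions (1-indexed): [1, 3, 4, 5, 8]
XOR 0 with 1: 0 XOR 1 = 1
XOR 1 with 3: 1 XOR 3 = 2
XOR 2 with 4: 2 XOR 4 = 6
XOR 6 with 5: 6 XOR 5 = 3
XOR 3 with 8: 3 XOR 8 = 11
Nim-value = 11

11


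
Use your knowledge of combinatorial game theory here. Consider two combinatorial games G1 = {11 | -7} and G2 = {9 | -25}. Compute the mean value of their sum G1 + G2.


G1 = {11 | -7}, G2 = {9 | -25}
Each is a switch {a | b} with numbers a > b; its mean value is (a + b)/2, and mean value is additive over game sums: m(G1 + G2) = m(G1) + m(G2).
Mean of G1 = (11 + (-7))/2 = 4/2 = 2
Mean of G2 = (9 + (-25))/2 = -16/2 = -8
Mean of G1 + G2 = 2 + -8 = -6

-6


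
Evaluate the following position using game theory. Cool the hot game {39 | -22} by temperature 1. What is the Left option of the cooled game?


Original game: {39 | -22} (a switch {a | b} with a > b).
Cooling by t (for t below the temperature (a - b)/2 = 61/2) taxes each move by t: {a | b} cooled by t is {a - t | b + t}.
Cooling amount: t = 1
Cooled Left option: 39 - 1 = 38
Cooled Right option: -22 + 1 = -21
Cooled game: {38 | -21}
Left option = 38

38


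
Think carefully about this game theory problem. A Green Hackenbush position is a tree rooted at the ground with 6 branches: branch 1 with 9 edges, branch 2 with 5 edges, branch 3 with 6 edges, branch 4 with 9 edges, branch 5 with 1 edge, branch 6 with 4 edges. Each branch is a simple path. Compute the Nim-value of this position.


The tree has 6 branches from the ground vertex.
In Green Hackenbush, the Nim-value of a simple path of length k is k.
Branch 1: length 9, Nim-value = 9
Branch 2: length 5, Nim-value = 5
Branch 3: length 6, Nim-value = 6
Branch 4: length 9, Nim-value = 9
Branch 5: length 1, Nim-value = 1
Branch 6: length 4, Nim-value = 4
Total Nim-value = XOR of all branch values:
0 XOR 9 = 9
9 XOR 5 = 12
12 XOR 6 = 10
10 XOR 9 = 3
3 XOR 1 = 2
2 XOR 4 = 6
Nim-value of the tree = 6

6


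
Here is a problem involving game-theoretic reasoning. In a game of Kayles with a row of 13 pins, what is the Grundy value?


Kayles: a move removes 1 or 2 adjacent pins from a contiguous row.
Removing pins from a row of k leaves two independent rows (a, b) with a + b = k - 1 (one pin) or a + b = k - 2 (two pins); an end removal gives a = 0.
By Sprague-Grundy, G(k) = mex{ G(a) XOR G(b) } over all these splits. G(0) = 0.
G(1): splits (0,0):0^0=0 -> mex({0}) = 1
G(2): splits (0,1):0^1=1 (0,0):0^0=0 -> mex({0, 1}) = 2
G(3): splits (0,2):0^2=2 (1,1):1^1=0 (0,1):0^1=1 -> mex({0, 1, 2}) = 3
G(4): splits (0,3):0^3=3 (1,2):1^2=3 (0,2):0^2=2 (1,1):1^1=0 -> mex({0, 2, 3}) = 1
G(5): splits (0,4):0^1=1 (1,3):1^3=2 (2,2):2^2=0 (0,3):0^3=3 (1,2):1^2=3 -> mex({0, 1, 2, 3}) = 4
G(6) = mex({0, 1, 2, 4}) = 3
G(7) = mex({0, 1, 3, 4, 5}) = 2
G(8) = mex({0, 2, 3, 5, 6}) = 1
G(9) = mex({0, 1, 2, 3, 6, 7}) = 4
G(10) = mex({0, 1, 3, 4, 5, 7}) = 2
G(11) = mex({0, 1, 2, 3, 4, 5}) = 6
G(12) = mex({0, 1, 2, 3, 5, 6, 7}) = 4
G(13) = mex({0, 2, 3, 4, 6, 7}) = 1
Therefore G(13) = 1.

1


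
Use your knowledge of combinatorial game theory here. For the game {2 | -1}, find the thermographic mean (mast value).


Game = {2 | -1}, a switch {a | b} with numbers a > b.
Its thermograph has left wall a - t and right wall b + t, which meet at t = (a - b)/2, where both equal (a + b)/2. So the mast (mean value) is at (a + b)/2.
Mean = (2 + (-1))/2 = 1/2 = 1/2

1/2


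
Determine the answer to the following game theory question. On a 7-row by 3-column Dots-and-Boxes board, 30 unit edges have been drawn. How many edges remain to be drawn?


Grid: 7 x 3 boxes, i.e. 8 rows and 4 columns of dots.
Horizontal edges: (rows + 1) * cols = 8 * 3 = 24
Vertical edges: rows * (cols + 1) = 7 * 4 = 28
Total edges: 24 + 28 = 52
Edges drawn: 30
Remaining: 52 - 30 = 22

22


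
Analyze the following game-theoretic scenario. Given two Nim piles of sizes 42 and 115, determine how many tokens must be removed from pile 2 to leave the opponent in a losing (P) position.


Piles: 42 and 115
Current XOR: 42 XOR 115 = 89 (non-zero, so this is an N-position).
To make the XOR zero, we need to find a move that balances the piles.
For pile 2 (size 115): target = 115 XOR 89 = 42
We reduce pile 2 from 115 to 42.
Tokens removed: 115 - 42 = 73
Verification: 42 XOR 42 = 0

73


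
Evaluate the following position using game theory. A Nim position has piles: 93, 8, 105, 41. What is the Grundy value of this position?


We need the XOR (exclusive or) of all pile sizes.
After XOR-ing pile 1 (size 93): 0 XOR 93 = 93
After XOR-ing pile 2 (size 8): 93 XOR 8 = 85
After XOR-ing pile 3 (size 105): 85 XOR 105 = 60
After XOR-ing pile 4 (size 41): 60 XOR 41 = 21
The Nim-value of this position is 21.

21


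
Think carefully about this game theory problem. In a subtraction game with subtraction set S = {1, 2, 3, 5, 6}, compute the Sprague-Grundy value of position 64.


The subtraction set is S = {1, 2, 3, 5, 6}.
G(k) = mex{ G(k - s) : s in S, s <= k }. We compute iteratively: G(0) = 0.
G(1) = mex({0}) = 1
G(2) = mex({0, 1}) = 2
G(3) = mex({0, 1, 2}) = 3
G(4) = mex({1, 2, 3}) = 0
G(5) = mex({0, 2, 3}) = 1
G(6) = mex({0, 1, 3}) = 2
G(7) = mex({0, 1, 2}) = 3
G(8) = mex({1, 2, 3}) = 0
G(9) = mex({0, 2, 3}) = 1
Observe that G(4)..G(9) = 0, 1, 2, 3, 0, 1 repeats G(0)..G(5) = 0, 1, 2, 3, 0, 1.
For k >= max(S) = 6, G(k) is determined by the previous 6 values G(k-6)..G(k-1); a window of 6 consecutive values has recurred shifted by 4, so by induction G(k + 4) = G(k) for all k >= 0: the sequence is periodic from the start with period 4.
One period: G(0..3) = 0, 1, 2, 3.
64 mod 4 = 0, so G(64) = G(0) = 0.

0


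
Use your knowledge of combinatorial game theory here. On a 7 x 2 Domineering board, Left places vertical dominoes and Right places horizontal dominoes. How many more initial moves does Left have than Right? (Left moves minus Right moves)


Board is 7 x 2 (rows x cols).
Left (vertical) placements: (rows-1) * cols = 6 * 2 = 12
Right (horizontal) placements: rows * (cols-1) = 7 * 1 = 7
Advantage = Left - Right = 12 - 7 = 5

5


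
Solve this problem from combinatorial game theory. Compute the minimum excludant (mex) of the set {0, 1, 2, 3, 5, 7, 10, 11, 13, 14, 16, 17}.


Set = {0, 1, 2, 3, 5, 7, 10, 11, 13, 14, 16, 17}
0 is in the set.
1 is in the set.
2 is in the set.
3 is in the set.
4 is NOT in the set. This is the mex.
mex = 4

4
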